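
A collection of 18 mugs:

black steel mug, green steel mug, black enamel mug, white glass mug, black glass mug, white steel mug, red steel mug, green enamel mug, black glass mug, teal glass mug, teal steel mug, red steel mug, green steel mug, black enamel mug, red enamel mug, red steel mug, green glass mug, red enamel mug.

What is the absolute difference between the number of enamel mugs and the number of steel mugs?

enamel mugs: 5. steel mugs: 8.
|5 − 8| = 8 − 5 = 3.

3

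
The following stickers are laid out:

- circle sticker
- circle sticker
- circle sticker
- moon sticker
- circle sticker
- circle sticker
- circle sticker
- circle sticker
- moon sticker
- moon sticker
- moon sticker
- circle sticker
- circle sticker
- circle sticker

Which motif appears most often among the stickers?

circle

Counts by motif: circle 10, moon 4.
The maximum is 10, held uniquely by circle.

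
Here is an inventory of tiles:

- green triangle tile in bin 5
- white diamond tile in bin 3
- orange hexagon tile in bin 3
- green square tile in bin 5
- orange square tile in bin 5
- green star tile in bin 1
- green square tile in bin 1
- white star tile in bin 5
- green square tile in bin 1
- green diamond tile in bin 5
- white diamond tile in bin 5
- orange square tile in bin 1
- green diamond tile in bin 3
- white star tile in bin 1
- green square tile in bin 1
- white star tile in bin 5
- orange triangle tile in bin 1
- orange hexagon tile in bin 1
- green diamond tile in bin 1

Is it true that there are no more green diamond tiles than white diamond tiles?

False

|green diamond tiles| = 3.
|white diamond tiles| = 2.
The claim requires 3 ≤ 2, which does not hold.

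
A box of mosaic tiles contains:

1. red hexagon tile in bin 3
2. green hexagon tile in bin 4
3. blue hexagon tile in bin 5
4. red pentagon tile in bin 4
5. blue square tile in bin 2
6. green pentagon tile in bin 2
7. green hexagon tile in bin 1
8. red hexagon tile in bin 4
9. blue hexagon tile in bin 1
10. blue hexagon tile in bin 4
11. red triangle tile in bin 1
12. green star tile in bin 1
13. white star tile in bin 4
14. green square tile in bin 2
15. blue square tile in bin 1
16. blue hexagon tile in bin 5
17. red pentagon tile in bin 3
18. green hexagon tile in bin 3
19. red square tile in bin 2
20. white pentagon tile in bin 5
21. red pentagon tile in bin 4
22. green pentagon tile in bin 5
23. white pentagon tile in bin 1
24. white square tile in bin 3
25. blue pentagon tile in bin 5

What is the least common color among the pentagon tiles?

Counts by color (restricted to pentagon tiles): red 3, white 2, green 2, blue 1.
The minimum is 1, held uniquely by blue.

blue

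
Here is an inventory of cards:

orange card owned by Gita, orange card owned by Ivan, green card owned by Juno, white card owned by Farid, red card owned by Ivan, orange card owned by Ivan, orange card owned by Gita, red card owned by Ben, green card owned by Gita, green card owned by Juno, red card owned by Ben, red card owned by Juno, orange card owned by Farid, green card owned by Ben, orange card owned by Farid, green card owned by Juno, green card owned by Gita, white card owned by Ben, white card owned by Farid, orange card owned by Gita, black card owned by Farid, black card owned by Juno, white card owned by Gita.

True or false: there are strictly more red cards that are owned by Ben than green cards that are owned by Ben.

Count of red cards owned by Ben: 2.
Count of green cards owned by Ben: 1.
The claim requires 2 > 1, which holds.

True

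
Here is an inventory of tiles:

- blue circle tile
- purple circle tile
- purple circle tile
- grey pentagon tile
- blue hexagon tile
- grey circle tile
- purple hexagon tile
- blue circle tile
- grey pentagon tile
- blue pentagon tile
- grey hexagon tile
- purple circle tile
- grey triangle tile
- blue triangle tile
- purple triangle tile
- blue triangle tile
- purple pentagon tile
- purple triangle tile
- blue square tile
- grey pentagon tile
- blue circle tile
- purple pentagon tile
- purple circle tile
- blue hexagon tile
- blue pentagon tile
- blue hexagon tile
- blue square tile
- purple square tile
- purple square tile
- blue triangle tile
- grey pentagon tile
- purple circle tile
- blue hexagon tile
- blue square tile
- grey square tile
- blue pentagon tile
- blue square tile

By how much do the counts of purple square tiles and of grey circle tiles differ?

purple square tiles: 2. grey circle tiles: 1.
|2 − 1| = 2 − 1 = 1.

1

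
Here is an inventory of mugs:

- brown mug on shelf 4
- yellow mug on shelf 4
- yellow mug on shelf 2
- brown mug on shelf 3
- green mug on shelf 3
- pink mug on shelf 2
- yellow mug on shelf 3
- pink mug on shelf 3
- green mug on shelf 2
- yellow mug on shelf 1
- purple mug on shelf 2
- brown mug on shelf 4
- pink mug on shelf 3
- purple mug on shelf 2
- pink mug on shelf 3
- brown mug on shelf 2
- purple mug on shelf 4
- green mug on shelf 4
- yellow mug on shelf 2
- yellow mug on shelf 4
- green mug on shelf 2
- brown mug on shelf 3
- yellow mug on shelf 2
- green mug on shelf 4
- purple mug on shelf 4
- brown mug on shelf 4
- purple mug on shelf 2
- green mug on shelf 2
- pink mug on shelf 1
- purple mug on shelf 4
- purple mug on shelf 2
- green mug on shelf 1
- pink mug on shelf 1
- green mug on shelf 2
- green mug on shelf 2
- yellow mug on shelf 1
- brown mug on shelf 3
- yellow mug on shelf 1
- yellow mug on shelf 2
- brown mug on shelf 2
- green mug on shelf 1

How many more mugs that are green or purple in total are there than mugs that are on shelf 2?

mugs that are green or purple: 17.
mugs on shelf 2: 16.
17 − 16 = 1.

1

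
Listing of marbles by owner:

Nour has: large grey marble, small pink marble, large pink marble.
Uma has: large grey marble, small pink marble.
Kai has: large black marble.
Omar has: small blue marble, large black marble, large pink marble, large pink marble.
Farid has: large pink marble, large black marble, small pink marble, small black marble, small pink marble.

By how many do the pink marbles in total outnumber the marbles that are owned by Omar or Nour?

1

pink marbles: 8.
marbles owned by Omar or Nour: 7.
8 − 7 = 1.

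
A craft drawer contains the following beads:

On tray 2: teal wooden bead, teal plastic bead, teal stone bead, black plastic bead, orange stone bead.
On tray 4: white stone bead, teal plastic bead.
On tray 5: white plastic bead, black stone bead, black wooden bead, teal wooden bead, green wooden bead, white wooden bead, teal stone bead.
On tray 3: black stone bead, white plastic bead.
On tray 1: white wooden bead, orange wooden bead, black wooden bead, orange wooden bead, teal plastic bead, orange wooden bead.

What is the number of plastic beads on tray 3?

1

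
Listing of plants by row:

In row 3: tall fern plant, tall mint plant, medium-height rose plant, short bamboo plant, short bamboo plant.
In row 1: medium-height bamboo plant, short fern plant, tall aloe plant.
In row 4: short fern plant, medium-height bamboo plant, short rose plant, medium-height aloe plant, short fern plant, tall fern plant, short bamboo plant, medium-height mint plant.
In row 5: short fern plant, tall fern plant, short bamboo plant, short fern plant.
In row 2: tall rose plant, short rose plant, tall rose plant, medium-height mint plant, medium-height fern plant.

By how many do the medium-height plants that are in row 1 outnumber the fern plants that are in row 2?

medium-height plants in row 1: 1.
fern plants in row 2: 1.
1 − 1 = 0.

0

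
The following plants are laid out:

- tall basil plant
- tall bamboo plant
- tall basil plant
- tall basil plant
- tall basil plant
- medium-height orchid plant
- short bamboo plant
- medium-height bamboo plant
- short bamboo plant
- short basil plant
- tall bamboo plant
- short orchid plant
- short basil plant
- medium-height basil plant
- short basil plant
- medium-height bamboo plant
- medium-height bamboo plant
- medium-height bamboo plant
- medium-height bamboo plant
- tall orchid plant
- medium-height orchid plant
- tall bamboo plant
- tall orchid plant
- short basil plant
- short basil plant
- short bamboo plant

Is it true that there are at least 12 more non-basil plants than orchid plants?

False

non-basil plants: 16.
orchid plants: 5.
The claim requires 16 − 5 = 11 ≥ 12, which does not hold.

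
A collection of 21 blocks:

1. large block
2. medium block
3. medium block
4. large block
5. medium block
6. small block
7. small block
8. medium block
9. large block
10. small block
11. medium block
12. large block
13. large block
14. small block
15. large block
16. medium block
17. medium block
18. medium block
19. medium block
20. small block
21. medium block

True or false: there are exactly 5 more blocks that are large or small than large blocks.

blocks that are large or small: 11.
large blocks: 6.
The claim requires 11 − 6 (= 5) to equal 5, which holds.

True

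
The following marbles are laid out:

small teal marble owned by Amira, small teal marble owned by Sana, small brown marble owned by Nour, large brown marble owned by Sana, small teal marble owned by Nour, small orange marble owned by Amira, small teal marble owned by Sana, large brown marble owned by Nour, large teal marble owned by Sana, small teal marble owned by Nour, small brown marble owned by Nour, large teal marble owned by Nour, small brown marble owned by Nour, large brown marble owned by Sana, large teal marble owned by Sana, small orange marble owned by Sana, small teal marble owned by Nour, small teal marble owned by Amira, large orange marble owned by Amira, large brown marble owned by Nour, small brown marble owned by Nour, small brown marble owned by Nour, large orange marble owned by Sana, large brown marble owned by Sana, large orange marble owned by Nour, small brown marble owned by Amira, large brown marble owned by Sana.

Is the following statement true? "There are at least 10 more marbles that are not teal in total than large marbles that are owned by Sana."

marbles that are not teal: 17.
large marbles owned by Sana: 7.
The claim requires 17 − 7 = 10 ≥ 10, which holds.

True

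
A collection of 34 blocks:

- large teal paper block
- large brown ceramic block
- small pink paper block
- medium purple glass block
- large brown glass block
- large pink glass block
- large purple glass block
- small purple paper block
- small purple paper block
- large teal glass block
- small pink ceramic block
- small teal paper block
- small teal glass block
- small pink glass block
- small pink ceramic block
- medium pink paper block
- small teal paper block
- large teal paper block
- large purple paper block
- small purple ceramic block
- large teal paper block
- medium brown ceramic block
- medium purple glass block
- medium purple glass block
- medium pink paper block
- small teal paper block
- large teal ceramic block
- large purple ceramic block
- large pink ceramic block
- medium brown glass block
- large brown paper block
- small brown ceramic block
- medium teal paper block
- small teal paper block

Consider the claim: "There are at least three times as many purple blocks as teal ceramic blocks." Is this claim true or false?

purple blocks: 9.
teal ceramic blocks: 1.
The claim requires 9 ≥ 3 × 1 = 3, which holds.

True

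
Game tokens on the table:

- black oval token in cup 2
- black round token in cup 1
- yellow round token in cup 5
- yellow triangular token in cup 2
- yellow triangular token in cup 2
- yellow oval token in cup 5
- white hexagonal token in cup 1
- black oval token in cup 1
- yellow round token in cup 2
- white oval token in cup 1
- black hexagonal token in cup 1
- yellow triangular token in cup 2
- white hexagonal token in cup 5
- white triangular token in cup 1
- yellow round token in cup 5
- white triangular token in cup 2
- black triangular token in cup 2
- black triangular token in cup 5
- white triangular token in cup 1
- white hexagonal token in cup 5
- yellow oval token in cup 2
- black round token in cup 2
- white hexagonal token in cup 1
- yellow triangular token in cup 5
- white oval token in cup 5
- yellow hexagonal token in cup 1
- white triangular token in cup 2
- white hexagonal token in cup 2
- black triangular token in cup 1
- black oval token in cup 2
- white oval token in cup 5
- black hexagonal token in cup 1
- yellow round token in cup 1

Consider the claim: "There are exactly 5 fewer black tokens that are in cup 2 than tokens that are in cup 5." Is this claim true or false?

black tokens in cup 2: 4.
tokens in cup 5: 9.
The claim requires 9 − 4 (= 5) to equal 5, which holds.

True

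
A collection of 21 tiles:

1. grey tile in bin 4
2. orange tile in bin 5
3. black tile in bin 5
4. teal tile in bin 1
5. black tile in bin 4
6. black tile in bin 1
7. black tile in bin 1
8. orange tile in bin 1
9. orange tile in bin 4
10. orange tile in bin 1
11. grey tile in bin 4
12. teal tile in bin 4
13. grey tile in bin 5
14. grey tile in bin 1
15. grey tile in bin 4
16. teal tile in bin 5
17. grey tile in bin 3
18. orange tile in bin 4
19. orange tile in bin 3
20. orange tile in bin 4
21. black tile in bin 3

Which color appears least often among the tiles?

Counts by color: orange 7, grey 6, black 5, teal 3.
The minimum is 3, held uniquely by teal.

teal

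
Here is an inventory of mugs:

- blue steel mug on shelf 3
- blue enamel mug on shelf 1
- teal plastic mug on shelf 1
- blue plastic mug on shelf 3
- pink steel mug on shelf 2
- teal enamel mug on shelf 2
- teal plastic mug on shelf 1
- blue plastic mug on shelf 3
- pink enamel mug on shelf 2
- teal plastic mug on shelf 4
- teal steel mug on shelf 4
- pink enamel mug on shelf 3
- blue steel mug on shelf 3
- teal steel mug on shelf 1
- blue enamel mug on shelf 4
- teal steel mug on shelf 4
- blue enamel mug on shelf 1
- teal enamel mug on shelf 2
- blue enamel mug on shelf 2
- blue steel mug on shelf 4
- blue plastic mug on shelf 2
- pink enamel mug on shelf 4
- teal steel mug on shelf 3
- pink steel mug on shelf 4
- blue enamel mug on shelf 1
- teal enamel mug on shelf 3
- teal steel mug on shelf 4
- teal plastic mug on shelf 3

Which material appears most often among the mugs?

enamel

Counts by material: enamel 11, steel 10, plastic 7.
The maximum is 11, held uniquely by enamel.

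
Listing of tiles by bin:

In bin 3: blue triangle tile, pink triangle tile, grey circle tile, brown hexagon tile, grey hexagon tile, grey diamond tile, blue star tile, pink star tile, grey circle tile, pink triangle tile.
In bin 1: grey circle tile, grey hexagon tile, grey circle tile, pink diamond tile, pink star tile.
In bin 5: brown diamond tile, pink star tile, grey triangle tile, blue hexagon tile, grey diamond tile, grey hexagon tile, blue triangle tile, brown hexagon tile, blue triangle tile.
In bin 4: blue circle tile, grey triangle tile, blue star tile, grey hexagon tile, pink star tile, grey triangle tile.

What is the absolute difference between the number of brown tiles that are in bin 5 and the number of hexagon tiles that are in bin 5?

brown tiles in bin 5: 2. hexagon tiles in bin 5: 3.
|2 − 3| = 3 − 2 = 1.

1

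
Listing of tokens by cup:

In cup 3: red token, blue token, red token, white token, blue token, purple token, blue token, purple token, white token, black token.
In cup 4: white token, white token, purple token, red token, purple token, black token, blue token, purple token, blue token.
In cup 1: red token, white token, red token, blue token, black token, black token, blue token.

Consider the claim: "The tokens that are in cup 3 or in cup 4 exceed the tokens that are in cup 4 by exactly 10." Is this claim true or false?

|tokens in cup 3 or in cup 4| = 19.
|tokens in cup 4| = 9.
The claim requires 19 − 9 (= 10) to equal 10, which holds.

True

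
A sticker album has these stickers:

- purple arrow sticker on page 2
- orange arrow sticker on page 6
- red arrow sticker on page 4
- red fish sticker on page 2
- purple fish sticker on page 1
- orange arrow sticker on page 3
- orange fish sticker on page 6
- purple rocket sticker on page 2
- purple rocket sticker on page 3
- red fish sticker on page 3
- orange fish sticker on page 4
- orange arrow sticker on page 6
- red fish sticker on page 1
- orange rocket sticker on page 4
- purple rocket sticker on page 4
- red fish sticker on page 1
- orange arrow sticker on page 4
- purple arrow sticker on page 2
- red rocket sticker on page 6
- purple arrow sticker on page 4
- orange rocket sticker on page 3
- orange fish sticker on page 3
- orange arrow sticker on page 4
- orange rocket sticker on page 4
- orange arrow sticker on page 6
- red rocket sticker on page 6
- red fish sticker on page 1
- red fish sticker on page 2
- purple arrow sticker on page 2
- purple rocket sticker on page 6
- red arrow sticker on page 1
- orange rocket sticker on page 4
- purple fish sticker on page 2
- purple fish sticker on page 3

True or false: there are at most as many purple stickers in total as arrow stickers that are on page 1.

There are 11 purple stickers.
There is 1 arrow sticker on page 1.
The claim requires 11 ≤ 1, which does not hold.

False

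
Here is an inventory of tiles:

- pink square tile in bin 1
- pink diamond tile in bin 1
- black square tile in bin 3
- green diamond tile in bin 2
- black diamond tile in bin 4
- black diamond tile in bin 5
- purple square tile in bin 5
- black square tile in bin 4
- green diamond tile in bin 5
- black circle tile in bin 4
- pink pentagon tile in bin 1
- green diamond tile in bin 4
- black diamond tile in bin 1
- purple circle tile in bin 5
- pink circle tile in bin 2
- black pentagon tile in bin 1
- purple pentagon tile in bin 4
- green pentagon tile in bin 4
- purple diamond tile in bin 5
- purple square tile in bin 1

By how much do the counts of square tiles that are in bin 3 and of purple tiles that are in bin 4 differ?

square tiles in bin 3: 1. purple tiles in bin 4: 1.
|1 − 1| = 1 − 1 = 0.

0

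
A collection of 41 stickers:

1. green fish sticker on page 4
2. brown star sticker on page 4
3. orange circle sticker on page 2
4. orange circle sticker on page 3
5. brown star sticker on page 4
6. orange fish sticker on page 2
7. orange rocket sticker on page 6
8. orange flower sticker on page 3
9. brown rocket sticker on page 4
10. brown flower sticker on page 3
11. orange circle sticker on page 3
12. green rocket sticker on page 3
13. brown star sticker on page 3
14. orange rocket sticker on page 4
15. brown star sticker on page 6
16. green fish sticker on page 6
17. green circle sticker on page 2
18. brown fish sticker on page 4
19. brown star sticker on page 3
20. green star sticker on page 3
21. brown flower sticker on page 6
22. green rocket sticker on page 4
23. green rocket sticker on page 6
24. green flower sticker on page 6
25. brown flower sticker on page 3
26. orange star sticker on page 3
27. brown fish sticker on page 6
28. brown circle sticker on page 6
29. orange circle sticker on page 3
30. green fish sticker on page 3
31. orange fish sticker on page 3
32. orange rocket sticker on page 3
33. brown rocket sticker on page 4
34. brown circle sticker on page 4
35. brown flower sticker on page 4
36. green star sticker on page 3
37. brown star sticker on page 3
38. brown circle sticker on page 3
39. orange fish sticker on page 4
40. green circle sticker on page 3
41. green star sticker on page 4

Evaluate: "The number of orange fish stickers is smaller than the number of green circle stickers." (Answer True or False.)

orange fish stickers: 3.
green circle stickers: 2.
The claim requires 3 < 2, which does not hold.

False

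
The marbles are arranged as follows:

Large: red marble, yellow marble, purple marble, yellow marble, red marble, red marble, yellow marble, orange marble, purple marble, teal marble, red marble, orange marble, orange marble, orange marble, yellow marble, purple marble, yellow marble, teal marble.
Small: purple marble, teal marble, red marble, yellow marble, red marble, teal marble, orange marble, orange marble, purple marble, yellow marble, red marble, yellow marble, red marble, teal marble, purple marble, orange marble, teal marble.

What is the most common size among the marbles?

large

Counts by size: large 18, small 17.
The maximum is 18, held uniquely by large.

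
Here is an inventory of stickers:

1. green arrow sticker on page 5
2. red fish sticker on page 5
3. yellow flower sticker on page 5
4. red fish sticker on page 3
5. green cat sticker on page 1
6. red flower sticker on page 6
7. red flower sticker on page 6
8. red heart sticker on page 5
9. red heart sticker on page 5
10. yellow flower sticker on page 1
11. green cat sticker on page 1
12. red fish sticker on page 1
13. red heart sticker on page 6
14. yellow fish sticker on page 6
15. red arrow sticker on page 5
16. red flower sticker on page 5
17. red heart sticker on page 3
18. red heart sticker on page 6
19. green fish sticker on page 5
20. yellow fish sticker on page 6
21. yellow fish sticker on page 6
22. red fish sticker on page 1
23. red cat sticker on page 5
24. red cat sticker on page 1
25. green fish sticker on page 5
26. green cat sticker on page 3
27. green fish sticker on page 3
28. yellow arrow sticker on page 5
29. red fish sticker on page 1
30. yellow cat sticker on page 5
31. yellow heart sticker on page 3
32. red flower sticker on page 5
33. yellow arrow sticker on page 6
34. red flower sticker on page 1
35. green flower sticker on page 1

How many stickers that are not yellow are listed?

26

Total stickers: 35; with the excluded value: 9; remaining 35 − 9 = 26.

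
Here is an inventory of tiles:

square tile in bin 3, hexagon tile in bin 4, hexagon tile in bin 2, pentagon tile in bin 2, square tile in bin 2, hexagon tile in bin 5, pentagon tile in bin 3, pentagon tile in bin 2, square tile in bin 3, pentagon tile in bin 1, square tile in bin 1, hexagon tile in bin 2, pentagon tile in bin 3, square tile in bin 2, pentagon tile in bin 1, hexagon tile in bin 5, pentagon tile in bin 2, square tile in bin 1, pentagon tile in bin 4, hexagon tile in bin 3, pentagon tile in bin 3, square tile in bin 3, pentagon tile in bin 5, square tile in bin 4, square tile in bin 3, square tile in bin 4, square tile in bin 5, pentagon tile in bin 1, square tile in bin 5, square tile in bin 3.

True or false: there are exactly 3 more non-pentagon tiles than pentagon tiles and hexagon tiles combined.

non-pentagon tiles: 19.
pentagon tiles: 11; hexagon tiles: 6; combined: 11 + 6 = 17.
The claim requires 19 − 17 (= 2) to equal 3, which does not hold.

False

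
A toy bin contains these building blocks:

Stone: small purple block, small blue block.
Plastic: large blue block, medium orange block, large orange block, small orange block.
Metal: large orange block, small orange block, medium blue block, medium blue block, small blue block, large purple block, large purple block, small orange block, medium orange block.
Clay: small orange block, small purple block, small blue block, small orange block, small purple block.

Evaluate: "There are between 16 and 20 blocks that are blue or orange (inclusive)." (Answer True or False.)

False

There are 15 blocks that are blue or orange.
The claim requires 16 ≤ 15 ≤ 20, which does not hold.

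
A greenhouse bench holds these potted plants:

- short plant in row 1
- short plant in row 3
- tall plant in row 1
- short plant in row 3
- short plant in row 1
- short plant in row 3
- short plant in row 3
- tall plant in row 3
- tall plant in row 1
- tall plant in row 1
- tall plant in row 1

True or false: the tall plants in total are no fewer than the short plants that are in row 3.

tall plants: 5.
short plants in row 3: 4.
The claim requires 5 ≥ 4, which holds.

True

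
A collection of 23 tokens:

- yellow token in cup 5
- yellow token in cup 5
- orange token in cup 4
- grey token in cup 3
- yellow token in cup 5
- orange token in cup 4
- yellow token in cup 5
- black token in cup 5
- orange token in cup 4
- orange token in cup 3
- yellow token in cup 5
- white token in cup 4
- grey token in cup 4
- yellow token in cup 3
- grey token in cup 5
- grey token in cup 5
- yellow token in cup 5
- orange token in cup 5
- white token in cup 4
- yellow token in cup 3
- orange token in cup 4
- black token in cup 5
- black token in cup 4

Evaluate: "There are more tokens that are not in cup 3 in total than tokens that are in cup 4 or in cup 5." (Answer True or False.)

False

tokens that are not in cup 3: 19.
tokens in cup 4 or in cup 5: 19.
The claim requires 19 > 19, which does not hold.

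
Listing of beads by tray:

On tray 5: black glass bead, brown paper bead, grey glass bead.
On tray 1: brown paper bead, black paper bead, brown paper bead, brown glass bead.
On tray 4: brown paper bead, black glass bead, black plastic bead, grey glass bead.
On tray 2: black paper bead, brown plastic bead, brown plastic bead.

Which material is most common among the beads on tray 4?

glass

Counts by material (restricted to beads on tray 4): glass 2, paper 1, plastic 1.
The maximum is 2, held uniquely by glass.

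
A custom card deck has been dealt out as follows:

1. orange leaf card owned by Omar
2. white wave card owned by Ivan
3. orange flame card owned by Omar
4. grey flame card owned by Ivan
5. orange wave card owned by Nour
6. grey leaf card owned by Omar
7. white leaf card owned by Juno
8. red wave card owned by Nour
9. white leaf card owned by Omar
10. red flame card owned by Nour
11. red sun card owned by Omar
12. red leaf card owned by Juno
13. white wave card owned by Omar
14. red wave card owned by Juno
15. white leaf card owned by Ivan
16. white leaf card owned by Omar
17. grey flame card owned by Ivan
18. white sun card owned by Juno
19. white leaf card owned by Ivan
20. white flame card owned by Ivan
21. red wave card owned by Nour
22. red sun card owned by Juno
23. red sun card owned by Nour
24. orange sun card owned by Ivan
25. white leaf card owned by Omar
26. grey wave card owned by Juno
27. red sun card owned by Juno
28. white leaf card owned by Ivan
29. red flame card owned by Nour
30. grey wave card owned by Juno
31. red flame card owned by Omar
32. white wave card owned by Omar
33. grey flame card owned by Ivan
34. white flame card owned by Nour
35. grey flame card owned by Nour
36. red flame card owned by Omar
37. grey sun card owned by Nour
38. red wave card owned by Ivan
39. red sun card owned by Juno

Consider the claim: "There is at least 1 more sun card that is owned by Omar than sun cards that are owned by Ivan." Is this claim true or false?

|sun cards owned by Omar| = 1.
|sun cards owned by Ivan| = 1.
The claim requires 1 − 1 = 0 ≥ 1, which does not hold.

False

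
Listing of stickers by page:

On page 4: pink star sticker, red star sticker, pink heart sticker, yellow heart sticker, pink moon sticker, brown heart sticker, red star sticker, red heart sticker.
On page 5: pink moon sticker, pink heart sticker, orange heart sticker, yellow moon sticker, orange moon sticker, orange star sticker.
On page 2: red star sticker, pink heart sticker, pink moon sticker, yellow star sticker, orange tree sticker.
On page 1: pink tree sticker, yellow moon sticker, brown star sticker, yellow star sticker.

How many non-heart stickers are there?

16

Total stickers: 23; with the excluded value: 7; remaining 23 − 7 = 16.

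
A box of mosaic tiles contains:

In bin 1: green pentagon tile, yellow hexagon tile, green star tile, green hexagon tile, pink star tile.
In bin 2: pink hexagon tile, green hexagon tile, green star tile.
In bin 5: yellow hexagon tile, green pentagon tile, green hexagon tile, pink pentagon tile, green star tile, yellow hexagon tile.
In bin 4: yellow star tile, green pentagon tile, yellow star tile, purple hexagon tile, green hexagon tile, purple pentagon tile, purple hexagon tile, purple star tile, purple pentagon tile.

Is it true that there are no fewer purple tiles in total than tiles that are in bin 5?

There are 5 purple tiles.
There are 6 tiles in bin 5.
The claim requires 5 ≥ 6, which does not hold.

False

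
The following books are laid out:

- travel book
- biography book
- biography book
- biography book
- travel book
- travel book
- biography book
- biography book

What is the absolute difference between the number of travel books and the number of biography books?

2

travel books: 3. biography books: 5.
|3 − 5| = 5 − 3 = 2.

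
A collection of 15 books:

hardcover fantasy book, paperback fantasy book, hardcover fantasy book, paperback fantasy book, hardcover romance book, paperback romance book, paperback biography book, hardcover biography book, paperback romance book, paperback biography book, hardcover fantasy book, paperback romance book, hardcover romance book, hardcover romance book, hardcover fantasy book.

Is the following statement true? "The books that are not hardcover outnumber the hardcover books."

False

There are 7 books that are not hardcover.
There are 8 hardcover books.
The claim requires 7 > 8, which does not hold.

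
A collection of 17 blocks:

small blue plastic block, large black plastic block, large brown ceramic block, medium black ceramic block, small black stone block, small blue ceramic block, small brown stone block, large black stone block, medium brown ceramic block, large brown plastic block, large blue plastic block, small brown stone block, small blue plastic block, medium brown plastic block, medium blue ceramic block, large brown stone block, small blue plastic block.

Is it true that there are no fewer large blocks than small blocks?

False

|large blocks| = 6.
|small blocks| = 7.
The claim requires 6 ≥ 7, which does not hold.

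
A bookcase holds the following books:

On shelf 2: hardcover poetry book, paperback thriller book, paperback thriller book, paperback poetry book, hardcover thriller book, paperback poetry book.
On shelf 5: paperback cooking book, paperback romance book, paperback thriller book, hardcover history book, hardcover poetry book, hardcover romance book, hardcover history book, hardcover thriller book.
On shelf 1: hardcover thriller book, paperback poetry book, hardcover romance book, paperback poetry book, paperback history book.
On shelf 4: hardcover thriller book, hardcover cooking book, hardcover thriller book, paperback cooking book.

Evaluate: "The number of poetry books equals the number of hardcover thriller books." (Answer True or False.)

poetry books: 6.
hardcover thriller books: 5.
The claim requires 6 = 5, which does not hold.

False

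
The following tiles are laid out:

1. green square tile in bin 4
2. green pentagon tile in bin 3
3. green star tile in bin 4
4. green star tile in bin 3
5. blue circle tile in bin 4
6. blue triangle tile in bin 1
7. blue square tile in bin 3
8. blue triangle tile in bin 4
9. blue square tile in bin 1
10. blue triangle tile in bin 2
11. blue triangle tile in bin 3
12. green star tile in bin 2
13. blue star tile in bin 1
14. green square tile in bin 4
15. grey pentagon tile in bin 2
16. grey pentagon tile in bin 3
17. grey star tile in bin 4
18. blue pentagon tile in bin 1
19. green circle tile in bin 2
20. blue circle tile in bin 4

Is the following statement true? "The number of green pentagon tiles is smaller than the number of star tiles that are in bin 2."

green pentagon tiles: 1.
star tiles in bin 2: 1.
The claim requires 1 < 1, which does not hold.

False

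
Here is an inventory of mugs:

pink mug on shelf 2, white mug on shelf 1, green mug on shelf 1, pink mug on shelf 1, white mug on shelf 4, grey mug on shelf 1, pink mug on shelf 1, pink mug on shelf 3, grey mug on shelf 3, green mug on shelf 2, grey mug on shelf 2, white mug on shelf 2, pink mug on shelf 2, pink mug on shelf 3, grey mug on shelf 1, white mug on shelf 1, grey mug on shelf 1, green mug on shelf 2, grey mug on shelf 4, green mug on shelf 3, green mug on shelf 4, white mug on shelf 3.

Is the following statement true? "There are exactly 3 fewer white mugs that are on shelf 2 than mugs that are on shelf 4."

False

white mugs on shelf 2: 1.
mugs on shelf 4: 3.
The claim requires 3 − 1 (= 2) to equal 3, which does not hold.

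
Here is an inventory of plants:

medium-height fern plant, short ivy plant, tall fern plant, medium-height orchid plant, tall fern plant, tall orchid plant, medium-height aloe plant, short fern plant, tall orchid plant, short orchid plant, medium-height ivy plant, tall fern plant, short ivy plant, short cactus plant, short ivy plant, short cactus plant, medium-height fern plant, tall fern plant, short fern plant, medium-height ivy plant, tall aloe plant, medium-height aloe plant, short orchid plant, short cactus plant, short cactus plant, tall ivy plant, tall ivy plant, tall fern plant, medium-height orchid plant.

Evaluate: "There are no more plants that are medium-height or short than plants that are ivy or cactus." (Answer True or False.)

False

plants that are medium-height or short: 19.
plants that are ivy or cactus: 11.
The claim requires 19 ≤ 11, which does not hold.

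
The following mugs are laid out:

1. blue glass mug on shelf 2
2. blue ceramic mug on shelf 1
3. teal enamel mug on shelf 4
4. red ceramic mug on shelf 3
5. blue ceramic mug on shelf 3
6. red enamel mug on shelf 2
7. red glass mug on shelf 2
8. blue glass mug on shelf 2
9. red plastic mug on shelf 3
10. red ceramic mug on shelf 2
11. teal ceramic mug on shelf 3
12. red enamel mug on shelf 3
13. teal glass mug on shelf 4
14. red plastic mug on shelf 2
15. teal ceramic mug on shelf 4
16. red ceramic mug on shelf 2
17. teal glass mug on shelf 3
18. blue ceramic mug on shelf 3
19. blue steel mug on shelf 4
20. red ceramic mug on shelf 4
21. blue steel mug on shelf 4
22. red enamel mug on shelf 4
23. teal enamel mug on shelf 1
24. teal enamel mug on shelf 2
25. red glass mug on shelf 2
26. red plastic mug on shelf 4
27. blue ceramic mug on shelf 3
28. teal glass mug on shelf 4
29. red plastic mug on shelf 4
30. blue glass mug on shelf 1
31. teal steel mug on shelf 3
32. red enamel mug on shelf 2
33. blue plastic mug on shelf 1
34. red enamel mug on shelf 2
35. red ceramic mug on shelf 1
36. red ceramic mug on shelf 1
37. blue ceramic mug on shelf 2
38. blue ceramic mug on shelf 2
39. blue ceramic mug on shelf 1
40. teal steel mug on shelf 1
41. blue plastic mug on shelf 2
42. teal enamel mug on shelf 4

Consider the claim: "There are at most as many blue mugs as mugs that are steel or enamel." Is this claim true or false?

False

|blue mugs| = 14.
|mugs that are steel or enamel| = 13.
The claim requires 14 ≤ 13, which does not hold.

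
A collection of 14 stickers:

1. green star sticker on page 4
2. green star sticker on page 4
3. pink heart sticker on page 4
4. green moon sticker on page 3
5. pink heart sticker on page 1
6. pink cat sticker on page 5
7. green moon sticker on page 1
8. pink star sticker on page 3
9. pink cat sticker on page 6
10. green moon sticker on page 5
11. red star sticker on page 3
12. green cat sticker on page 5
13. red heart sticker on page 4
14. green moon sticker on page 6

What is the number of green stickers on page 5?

2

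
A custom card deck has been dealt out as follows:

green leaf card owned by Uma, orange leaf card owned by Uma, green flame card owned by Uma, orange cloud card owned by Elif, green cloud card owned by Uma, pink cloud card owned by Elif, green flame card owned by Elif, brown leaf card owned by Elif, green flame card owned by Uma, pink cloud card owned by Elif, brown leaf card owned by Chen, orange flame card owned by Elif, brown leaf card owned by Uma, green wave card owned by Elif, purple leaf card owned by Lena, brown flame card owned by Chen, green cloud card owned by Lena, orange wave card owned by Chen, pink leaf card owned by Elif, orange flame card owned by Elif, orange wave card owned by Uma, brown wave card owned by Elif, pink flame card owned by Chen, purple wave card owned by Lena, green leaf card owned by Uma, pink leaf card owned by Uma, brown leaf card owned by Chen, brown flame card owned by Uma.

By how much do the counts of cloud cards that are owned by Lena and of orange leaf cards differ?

0

cloud cards owned by Lena: 1. orange leaf cards: 1.
|1 − 1| = 1 − 1 = 0.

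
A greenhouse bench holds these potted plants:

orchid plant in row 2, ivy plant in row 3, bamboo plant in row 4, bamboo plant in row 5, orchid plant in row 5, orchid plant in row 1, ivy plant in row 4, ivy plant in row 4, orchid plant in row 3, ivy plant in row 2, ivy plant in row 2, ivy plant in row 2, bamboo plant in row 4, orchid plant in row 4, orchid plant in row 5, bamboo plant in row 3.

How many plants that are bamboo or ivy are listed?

bamboo: 4; ivy: 6; together 4 + 6 = 10.

10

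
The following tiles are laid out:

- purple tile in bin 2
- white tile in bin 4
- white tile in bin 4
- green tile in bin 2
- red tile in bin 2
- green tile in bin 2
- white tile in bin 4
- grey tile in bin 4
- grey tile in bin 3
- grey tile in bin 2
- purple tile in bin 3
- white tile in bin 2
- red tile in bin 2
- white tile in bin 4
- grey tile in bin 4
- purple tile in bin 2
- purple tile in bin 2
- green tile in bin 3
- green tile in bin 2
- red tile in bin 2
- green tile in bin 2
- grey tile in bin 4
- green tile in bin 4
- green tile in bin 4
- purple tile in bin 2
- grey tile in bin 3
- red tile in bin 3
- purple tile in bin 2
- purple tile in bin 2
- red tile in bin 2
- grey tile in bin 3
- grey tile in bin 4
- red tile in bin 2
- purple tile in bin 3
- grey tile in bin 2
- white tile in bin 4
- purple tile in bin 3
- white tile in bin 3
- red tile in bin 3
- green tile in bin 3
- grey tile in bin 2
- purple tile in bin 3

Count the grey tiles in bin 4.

4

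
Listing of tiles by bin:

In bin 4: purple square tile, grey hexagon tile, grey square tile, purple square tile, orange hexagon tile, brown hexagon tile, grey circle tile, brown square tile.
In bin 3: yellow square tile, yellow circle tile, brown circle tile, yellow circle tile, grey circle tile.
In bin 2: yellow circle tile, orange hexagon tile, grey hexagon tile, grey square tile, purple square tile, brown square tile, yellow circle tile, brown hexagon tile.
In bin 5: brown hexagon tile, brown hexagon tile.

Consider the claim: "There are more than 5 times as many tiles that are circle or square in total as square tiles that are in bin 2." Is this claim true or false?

There are 15 tiles that are circle or square.
There are 3 square tiles in bin 2.
The claim requires 15 > 5 × 3 = 15, which does not hold.

False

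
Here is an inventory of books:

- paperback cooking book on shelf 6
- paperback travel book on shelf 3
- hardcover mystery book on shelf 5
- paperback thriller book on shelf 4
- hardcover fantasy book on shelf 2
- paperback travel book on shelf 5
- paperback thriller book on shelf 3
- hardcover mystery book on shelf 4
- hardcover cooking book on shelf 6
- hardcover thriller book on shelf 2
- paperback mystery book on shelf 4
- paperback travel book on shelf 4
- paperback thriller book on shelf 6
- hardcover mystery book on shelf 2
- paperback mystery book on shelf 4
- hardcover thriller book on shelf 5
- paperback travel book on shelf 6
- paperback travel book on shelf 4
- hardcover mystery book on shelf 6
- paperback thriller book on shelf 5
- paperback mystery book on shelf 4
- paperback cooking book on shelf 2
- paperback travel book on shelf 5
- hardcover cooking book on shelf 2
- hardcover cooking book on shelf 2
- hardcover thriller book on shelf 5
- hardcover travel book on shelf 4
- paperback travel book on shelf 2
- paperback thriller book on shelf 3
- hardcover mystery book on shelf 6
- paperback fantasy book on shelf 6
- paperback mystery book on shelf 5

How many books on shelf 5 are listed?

7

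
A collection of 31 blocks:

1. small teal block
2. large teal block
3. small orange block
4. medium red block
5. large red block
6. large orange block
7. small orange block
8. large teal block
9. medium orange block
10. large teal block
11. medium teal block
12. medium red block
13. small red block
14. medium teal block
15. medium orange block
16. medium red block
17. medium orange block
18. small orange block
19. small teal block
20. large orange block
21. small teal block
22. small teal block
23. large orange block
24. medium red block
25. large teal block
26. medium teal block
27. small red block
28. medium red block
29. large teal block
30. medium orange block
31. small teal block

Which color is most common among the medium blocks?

red

Counts by color (restricted to medium blocks): red 5, orange 4, teal 3.
The maximum is 5, held uniquely by red.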